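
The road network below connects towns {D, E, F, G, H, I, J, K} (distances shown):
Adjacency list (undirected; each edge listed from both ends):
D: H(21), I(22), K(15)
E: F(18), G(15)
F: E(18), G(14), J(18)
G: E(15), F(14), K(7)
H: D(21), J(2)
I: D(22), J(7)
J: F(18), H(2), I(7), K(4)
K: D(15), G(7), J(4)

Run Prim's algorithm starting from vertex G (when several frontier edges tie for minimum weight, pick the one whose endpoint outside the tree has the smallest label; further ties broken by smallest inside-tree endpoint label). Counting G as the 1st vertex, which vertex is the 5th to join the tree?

Prim, starting at G.
Step 1: cheapest edge leaving the tree is G-K (7); add K.
Step 2: cheapest edge leaving the tree is J-K (4); add J.
Step 3: cheapest edge leaving the tree is H-J (2); add H.
Step 4: cheapest edge leaving the tree is I-J (7); add I.
Step 5: cheapest edge leaving the tree is F-G (14); add F.
Step 6: cheapest edge leaving the tree is D-K (15); add D.
Step 7: cheapest edge leaving the tree is E-G (15); add E.
Vertex order: G, K, J, H, I, F, D, E. The 5th vertex is I.

I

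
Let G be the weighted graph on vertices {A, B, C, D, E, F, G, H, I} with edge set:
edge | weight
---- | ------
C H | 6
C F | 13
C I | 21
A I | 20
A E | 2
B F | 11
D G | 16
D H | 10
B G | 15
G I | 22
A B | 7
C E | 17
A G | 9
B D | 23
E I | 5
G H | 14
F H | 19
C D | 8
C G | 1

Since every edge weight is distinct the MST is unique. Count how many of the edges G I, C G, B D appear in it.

1

Sort edges by weight, then run Kruskal:
C G (1): add — endpoints in different components.
A E (2): add — endpoints in different components.
E I (5): add — endpoints in different components.
C H (6): add — endpoints in different components.
A B (7): add — endpoints in different components.
C D (8): add — endpoints in different components.
A G (9): add — endpoints in different components.
D H (10): skip — D and H already connected.
B F (11): add — endpoints in different components.
MST edge set: {C G, A E, E I, C H, A B, C D, A G, B F}.
Of the listed edges, {C G} are in the MST → 1.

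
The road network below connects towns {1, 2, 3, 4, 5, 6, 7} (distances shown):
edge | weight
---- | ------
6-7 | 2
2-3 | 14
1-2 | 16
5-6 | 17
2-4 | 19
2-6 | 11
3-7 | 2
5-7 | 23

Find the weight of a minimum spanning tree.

Prim's algorithm from 6:
Step 1: frontier [6-7 2, 2-6 11, 5-6 17] → take 6-7 (2); add 7.
Step 2: frontier [2-6 11, 5-6 17, 3-7 2, 5-7 23] → take 3-7 (2); add 3.
Step 3: frontier [2-3 14, 2-6 11, 5-6 17, 5-7 23] → take 2-6 (11); add 2.
Step 4: frontier [1-2 16, 2-4 19, 5-6 17, 5-7 23] → take 1-2 (16); add 1.
Step 5: frontier [2-4 19, 5-6 17, 5-7 23] → take 5-6 (17); add 5.
Step 6: frontier [2-4 19] → take 2-4 (19); add 4.
MST edges: 6-7, 3-7, 2-6, 1-2, 5-6, 2-4; total weight 2+2+11+16+17+19 = 67.

67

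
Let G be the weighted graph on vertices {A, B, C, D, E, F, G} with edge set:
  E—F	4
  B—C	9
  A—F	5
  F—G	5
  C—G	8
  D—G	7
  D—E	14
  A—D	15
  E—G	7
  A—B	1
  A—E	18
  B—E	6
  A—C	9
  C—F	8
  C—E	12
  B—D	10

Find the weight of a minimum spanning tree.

Prim's algorithm from E:
Step 1: cheapest edge leaving the tree is E—F (4); add F.
Step 2: cheapest edge leaving the tree is A—F (5); add A.
Step 3: cheapest edge leaving the tree is A—B (1); add B.
Step 4: cheapest edge leaving the tree is F—G (5); add G.
Step 5: cheapest edge leaving the tree is D—G (7); add D.
Step 6: cheapest edge leaving the tree is C—F (8); add C.
MST edges: E—F, A—F, A—B, F—G, D—G, C—F; total weight 4+5+1+5+7+8 = 30.

30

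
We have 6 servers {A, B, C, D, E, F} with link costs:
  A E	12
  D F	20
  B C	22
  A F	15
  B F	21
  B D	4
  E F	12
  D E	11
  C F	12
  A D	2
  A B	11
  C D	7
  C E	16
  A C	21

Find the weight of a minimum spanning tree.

36

Prim, starting at B.
Step 1: cheapest edge leaving the tree is B D (4); add D.
Step 2: cheapest edge leaving the tree is A D (2); add A.
Step 3: cheapest edge leaving the tree is C D (7); add C.
Step 4: cheapest edge leaving the tree is D E (11); add E.
Step 5: cheapest edge leaving the tree is C F (12); add F.
MST edges: B D, A D, C D, D E, C F; total weight 4+2+7+11+12 = 36.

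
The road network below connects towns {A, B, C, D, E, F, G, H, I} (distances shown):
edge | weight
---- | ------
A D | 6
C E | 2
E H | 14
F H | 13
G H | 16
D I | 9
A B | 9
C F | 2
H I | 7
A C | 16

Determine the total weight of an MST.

64

Kruskal's algorithm — process edges by increasing weight (ties by edge label):
C E (2): add — endpoints in different components.
C F (2): add — endpoints in different components.
A D (6): add — endpoints in different components.
H I (7): add — endpoints in different components.
A B (9): add — endpoints in different components.
D I (9): add — endpoints in different components.
F H (13): add — endpoints in different components.
E H (14): skip — E and H already connected.
A C (16): skip — A and C already connected.
G H (16): add — endpoints in different components.
MST edges: C E, C F, A D, H I, A B, D I, F H, G H; total weight 2+2+6+7+9+9+13+16 = 64.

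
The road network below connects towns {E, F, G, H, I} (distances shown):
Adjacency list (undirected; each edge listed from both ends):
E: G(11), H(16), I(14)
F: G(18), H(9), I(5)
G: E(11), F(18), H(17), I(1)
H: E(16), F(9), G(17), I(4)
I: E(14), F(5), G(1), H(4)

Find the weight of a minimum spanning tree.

21

Prim, starting at I.
Step 1: cheapest edge leaving the tree is G–I (1); add G.
Step 2: cheapest edge leaving the tree is H–I (4); add H.
Step 3: cheapest edge leaving the tree is F–I (5); add F.
Step 4: cheapest edge leaving the tree is E–G (11); add E.
MST edges: G–I, H–I, F–I, E–G; total weight 1+4+5+11 = 21.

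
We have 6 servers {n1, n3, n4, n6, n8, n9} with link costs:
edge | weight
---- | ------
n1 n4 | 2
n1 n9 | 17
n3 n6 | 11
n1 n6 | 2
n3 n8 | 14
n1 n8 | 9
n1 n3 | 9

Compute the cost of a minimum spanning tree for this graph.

Kruskal: consider edges lightest-first.
n1 n4 (2): add — endpoints in different components.
n1 n6 (2): add — endpoints in different components.
n1 n3 (9): add — endpoints in different components.
n1 n8 (9): add — endpoints in different components.
n3 n6 (11): skip — n6 and n3 already connected.
n3 n8 (14): skip — n3 and n8 already connected.
n1 n9 (17): add — endpoints in different components.
MST edges: n1 n4, n1 n6, n1 n3, n1 n8, n1 n9; total weight 2+2+9+9+17 = 39.

39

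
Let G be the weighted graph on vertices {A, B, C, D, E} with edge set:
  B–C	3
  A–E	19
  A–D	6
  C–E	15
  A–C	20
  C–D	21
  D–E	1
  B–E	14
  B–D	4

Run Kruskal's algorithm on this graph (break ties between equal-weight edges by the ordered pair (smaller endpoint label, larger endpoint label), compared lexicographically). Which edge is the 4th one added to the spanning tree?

Sort edges by weight, then run Kruskal:
D–E (1): add. Components now {A} {B} {C} {D,E}
B–C (3): add. Components now {A} {B,C} {D,E}
B–D (4): add. Components now {A} {B,C,D,E}
A–D (6): add. Components now {A,B,C,D,E}
The 4th edge added is A–D.

A-D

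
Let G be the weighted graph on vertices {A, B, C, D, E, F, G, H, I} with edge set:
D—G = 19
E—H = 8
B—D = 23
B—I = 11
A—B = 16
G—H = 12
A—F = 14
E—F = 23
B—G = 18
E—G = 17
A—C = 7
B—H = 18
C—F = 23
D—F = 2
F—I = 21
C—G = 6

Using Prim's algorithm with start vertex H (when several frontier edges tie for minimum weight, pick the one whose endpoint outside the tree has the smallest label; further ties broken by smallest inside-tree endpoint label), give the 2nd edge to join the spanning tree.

G-H

Prim's algorithm from H:
Step 1: cheapest edge leaving the tree is E—H (8); add E.
Step 2: cheapest edge leaving the tree is G—H (12); add G.
Step 3: cheapest edge leaving the tree is C—G (6); add C.
Step 4: cheapest edge leaving the tree is A—C (7); add A.
Step 5: cheapest edge leaving the tree is A—F (14); add F.
Step 6: cheapest edge leaving the tree is D—F (2); add D.
Step 7: cheapest edge leaving the tree is A—B (16); add B.
Step 8: cheapest edge leaving the tree is B—I (11); add I.
The 2nd edge added is G—H.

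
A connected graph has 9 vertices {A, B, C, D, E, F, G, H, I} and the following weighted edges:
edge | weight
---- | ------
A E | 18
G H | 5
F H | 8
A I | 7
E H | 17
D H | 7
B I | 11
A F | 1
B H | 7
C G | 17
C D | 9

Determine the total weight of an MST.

Prim, starting at F.
Step 1: cheapest edge leaving the tree is A F (1); add A.
Step 2: cheapest edge leaving the tree is A I (7); add I.
Step 3: cheapest edge leaving the tree is F H (8); add H.
Step 4: cheapest edge leaving the tree is G H (5); add G.
Step 5: cheapest edge leaving the tree is B H (7); add B.
Step 6: cheapest edge leaving the tree is D H (7); add D.
Step 7: cheapest edge leaving the tree is C D (9); add C.
Step 8: cheapest edge leaving the tree is E H (17); add E.
MST edges: A F, A I, F H, G H, B H, D H, C D, E H; total weight 1+7+8+5+7+7+9+17 = 61.

61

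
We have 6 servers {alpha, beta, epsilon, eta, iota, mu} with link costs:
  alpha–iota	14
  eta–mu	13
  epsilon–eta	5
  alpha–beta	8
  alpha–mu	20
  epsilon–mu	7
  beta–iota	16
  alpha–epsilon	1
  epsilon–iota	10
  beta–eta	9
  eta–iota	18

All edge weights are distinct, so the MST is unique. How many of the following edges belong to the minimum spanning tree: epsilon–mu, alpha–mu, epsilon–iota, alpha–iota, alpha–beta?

Kruskal's algorithm — process edges by increasing weight (ties by edge label):
alpha–epsilon (1): add. Components now {beta} {alpha,epsilon} {eta} {mu} {iota}
epsilon–eta (5): add. Components now {beta} {alpha,epsilon,eta} {mu} {iota}
epsilon–mu (7): add. Components now {beta} {alpha,epsilon,eta,mu} {iota}
alpha–beta (8): add. Components now {alpha,beta,epsilon,eta,mu} {iota}
beta–eta (9): skip — beta and eta already connected.
epsilon–iota (10): add. Components now {alpha,beta,epsilon,eta,iota,mu}
MST edge set: {alpha–epsilon, epsilon–eta, epsilon–mu, alpha–beta, epsilon–iota}.
Of the listed edges, {epsilon–mu, epsilon–iota, alpha–beta} are in the MST → 3.

3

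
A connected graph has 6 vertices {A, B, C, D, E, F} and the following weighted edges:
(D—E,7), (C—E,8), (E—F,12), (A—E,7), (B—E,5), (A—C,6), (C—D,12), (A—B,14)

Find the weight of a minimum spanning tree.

Prim's algorithm from C:
Step 1: frontier [A—C 6, C—E 8, C—D 12] → take A—C (6); add A.
Step 2: frontier [A—E 7, A—B 14, C—E 8, C—D 12] → take A—E (7); add E.
Step 3: frontier [A—B 14, C—D 12, B—E 5, D—E 7, E—F 12] → take B—E (5); add B.
Step 4: frontier [C—D 12, D—E 7, E—F 12] → take D—E (7); add D.
Step 5: frontier [E—F 12] → take E—F (12); add F.
MST edges: A—C, A—E, B—E, D—E, E—F; total weight 6+7+5+7+12 = 37.

37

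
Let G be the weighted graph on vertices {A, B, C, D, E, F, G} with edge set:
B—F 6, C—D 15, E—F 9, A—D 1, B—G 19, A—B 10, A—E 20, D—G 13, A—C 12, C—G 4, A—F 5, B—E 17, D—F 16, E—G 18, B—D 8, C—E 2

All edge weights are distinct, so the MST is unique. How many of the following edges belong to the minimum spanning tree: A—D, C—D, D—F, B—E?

Kruskal's algorithm — process edges by increasing weight (ties by edge label):
A—D (1): add. Components now {A,D} {B} {C} {E} {F} {G}
C—E (2): add. Components now {A,D} {B} {C,E} {F} {G}
C—G (4): add. Components now {A,D} {B} {C,E,G} {F}
A—F (5): add. Components now {A,D,F} {B} {C,E,G}
B—F (6): add. Components now {A,B,D,F} {C,E,G}
B—D (8): skip — B and D already connected.
E—F (9): add. Components now {A,B,C,D,E,F,G}
MST edge set: {A—D, C—E, C—G, A—F, B—F, E—F}.
Of the listed edges, {A—D} are in the MST → 1.

1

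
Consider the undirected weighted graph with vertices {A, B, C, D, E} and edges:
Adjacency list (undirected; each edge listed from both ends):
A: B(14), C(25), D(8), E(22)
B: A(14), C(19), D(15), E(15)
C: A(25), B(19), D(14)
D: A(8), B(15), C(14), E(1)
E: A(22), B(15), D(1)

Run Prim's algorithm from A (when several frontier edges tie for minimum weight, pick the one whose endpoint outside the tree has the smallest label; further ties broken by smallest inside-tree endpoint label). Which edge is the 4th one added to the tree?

C-D

Prim's algorithm from A:
Step 1: cheapest edge leaving the tree is A-D (8); add D.
Step 2: cheapest edge leaving the tree is D-E (1); add E.
Step 3: cheapest edge leaving the tree is A-B (14); add B.
Step 4: cheapest edge leaving the tree is C-D (14); add C.
The 4th edge added is C-D.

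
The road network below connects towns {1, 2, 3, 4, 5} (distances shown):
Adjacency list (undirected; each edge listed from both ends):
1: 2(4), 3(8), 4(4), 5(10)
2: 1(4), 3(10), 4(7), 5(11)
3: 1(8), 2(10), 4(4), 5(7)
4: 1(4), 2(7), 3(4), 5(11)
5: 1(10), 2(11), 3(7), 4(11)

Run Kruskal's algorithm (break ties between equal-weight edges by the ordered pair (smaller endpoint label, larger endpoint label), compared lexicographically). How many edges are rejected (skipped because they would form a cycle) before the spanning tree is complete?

Kruskal: consider edges lightest-first.
1 2 (4): add — endpoints in different components.
1 4 (4): add — endpoints in different components.
3 4 (4): add — endpoints in different components.
2 4 (7): skip — 2 and 4 already connected.
3 5 (7): add — endpoints in different components.
Edges rejected before the tree was complete: 1.

1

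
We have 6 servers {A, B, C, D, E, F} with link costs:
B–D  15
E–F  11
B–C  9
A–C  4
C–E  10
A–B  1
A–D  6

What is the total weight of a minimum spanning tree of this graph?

Prim's algorithm from B:
Step 1: frontier [A–B 1, B–C 9, B–D 15] → take A–B (1); add A.
Step 2: frontier [A–C 4, A–D 6, B–C 9, B–D 15] → take A–C (4); add C.
Step 3: frontier [A–D 6, B–D 15, C–E 10] → take A–D (6); add D.
Step 4: frontier [C–E 10] → take C–E (10); add E.
Step 5: frontier [E–F 11] → take E–F (11); add F.
MST edges: A–B, A–C, A–D, C–E, E–F; total weight 1+4+6+10+11 = 32.

32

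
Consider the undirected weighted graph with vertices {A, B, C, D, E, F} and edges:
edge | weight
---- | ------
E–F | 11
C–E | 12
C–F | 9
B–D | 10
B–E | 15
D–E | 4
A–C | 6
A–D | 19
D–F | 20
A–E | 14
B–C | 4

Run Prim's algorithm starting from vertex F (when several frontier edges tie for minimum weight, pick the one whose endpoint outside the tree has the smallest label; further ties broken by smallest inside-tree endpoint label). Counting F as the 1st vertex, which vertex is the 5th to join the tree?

D

Prim, starting at F.
Step 1: cheapest edge leaving the tree is C–F (9); add C.
Step 2: cheapest edge leaving the tree is B–C (4); add B.
Step 3: cheapest edge leaving the tree is A–C (6); add A.
Step 4: cheapest edge leaving the tree is B–D (10); add D.
Step 5: cheapest edge leaving the tree is D–E (4); add E.
Vertex order: F, C, B, A, D, E. The 5th vertex is D.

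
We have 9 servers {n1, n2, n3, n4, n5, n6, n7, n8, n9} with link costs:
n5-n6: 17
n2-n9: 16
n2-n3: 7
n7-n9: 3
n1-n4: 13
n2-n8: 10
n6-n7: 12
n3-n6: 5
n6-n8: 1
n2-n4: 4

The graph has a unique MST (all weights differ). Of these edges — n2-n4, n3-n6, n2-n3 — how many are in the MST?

Kruskal: consider edges lightest-first.
n6-n8 (1): add — endpoints in different components.
n7-n9 (3): add — endpoints in different components.
n2-n4 (4): add — endpoints in different components.
n3-n6 (5): add — endpoints in different components.
n2-n3 (7): add — endpoints in different components.
n2-n8 (10): skip — n8 and n2 already connected.
n6-n7 (12): add — endpoints in different components.
n1-n4 (13): add — endpoints in different components.
n2-n9 (16): skip — n9 and n2 already connected.
n5-n6 (17): add — endpoints in different components.
MST edge set: {n6-n8, n7-n9, n2-n4, n3-n6, n2-n3, n6-n7, n1-n4, n5-n6}.
Of the listed edges, {n2-n4, n3-n6, n2-n3} are in the MST → 3.

3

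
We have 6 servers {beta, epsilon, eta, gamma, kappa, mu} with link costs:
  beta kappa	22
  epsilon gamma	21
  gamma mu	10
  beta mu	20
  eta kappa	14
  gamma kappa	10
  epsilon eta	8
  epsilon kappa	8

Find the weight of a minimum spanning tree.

Sort edges by weight, then run Kruskal:
epsilon eta (8): add. Components now {mu} {kappa} {beta} {gamma} {epsilon,eta}
epsilon kappa (8): add. Components now {mu} {epsilon,eta,kappa} {beta} {gamma}
gamma kappa (10): add. Components now {mu} {epsilon,eta,gamma,kappa} {beta}
gamma mu (10): add. Components now {epsilon,eta,gamma,kappa,mu} {beta}
eta kappa (14): skip — kappa and eta already connected.
beta mu (20): add. Components now {beta,epsilon,eta,gamma,kappa,mu}
MST edges: epsilon eta, epsilon kappa, gamma kappa, gamma mu, beta mu; total weight 8+8+10+10+20 = 56.

56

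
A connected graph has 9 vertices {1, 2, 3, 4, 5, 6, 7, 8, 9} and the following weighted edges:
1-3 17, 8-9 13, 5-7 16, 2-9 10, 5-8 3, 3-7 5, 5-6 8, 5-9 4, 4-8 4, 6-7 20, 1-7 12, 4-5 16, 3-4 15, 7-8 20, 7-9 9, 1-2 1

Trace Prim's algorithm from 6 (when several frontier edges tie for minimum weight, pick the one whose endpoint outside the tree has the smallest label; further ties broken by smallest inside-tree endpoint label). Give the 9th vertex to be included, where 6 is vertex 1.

1

Prim, starting at 6.
Step 1: cheapest edge leaving the tree is 5-6 (8); add 5.
Step 2: cheapest edge leaving the tree is 5-8 (3); add 8.
Step 3: cheapest edge leaving the tree is 4-8 (4); add 4.
Step 4: cheapest edge leaving the tree is 5-9 (4); add 9.
Step 5: cheapest edge leaving the tree is 7-9 (9); add 7.
Step 6: cheapest edge leaving the tree is 3-7 (5); add 3.
Step 7: cheapest edge leaving the tree is 2-9 (10); add 2.
Step 8: cheapest edge leaving the tree is 1-2 (1); add 1.
Vertex order: 6, 5, 8, 4, 9, 7, 3, 2, 1. The 9th vertex is 1.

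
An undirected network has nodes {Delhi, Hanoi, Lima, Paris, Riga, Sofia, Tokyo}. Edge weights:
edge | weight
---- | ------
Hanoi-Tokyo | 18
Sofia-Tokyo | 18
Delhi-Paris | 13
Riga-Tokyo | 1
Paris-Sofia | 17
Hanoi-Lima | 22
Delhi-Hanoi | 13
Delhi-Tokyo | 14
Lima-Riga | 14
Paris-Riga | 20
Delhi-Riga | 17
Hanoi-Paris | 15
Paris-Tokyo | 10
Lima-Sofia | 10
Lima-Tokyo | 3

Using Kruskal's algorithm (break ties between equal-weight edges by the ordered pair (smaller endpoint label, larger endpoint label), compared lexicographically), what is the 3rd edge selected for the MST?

Kruskal's algorithm — process edges by increasing weight (ties by edge label):
Riga-Tokyo (1): add — endpoints in different components.
Lima-Tokyo (3): add — endpoints in different components.
Lima-Sofia (10): add — endpoints in different components.
Paris-Tokyo (10): add — endpoints in different components.
Delhi-Hanoi (13): add — endpoints in different components.
Delhi-Paris (13): add — endpoints in different components.
The 3rd edge added is Lima-Sofia.

Lima-Sofia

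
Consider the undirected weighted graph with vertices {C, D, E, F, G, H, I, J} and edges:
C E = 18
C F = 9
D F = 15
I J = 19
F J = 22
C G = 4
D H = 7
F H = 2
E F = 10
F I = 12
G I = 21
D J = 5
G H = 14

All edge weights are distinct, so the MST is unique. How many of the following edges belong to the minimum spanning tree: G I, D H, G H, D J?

Sort edges by weight, then run Kruskal:
F H (2): add — endpoints in different components.
C G (4): add — endpoints in different components.
D J (5): add — endpoints in different components.
D H (7): add — endpoints in different components.
C F (9): add — endpoints in different components.
E F (10): add — endpoints in different components.
F I (12): add — endpoints in different components.
MST edge set: {F H, C G, D J, D H, C F, E F, F I}.
Of the listed edges, {D H, D J} are in the MST → 2.

2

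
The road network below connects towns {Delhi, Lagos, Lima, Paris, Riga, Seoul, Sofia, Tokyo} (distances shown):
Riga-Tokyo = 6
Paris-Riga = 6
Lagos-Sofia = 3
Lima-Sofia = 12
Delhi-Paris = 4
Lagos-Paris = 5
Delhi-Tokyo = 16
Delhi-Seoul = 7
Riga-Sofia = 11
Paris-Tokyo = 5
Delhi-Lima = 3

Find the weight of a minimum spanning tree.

33

Kruskal's algorithm — process edges by increasing weight (ties by edge label):
Delhi-Lima (3): add — endpoints in different components.
Lagos-Sofia (3): add — endpoints in different components.
Delhi-Paris (4): add — endpoints in different components.
Lagos-Paris (5): add — endpoints in different components.
Paris-Tokyo (5): add — endpoints in different components.
Paris-Riga (6): add — endpoints in different components.
Riga-Tokyo (6): skip — Tokyo and Riga already connected.
Delhi-Seoul (7): add — endpoints in different components.
MST edges: Delhi-Lima, Lagos-Sofia, Delhi-Paris, Lagos-Paris, Paris-Tokyo, Paris-Riga, Delhi-Seoul; total weight 3+3+4+5+5+6+7 = 33.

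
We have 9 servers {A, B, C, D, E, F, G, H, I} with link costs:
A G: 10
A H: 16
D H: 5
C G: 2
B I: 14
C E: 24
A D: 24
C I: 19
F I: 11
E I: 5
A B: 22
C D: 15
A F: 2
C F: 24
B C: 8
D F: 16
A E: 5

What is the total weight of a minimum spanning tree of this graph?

Kruskal: consider edges lightest-first.
A F (2): add — endpoints in different components.
C G (2): add — endpoints in different components.
A E (5): add — endpoints in different components.
D H (5): add — endpoints in different components.
E I (5): add — endpoints in different components.
B C (8): add — endpoints in different components.
A G (10): add — endpoints in different components.
F I (11): skip — F and I already connected.
B I (14): skip — B and I already connected.
C D (15): add — endpoints in different components.
MST edges: A F, C G, A E, D H, E I, B C, A G, C D; total weight 2+2+5+5+5+8+10+15 = 52.

52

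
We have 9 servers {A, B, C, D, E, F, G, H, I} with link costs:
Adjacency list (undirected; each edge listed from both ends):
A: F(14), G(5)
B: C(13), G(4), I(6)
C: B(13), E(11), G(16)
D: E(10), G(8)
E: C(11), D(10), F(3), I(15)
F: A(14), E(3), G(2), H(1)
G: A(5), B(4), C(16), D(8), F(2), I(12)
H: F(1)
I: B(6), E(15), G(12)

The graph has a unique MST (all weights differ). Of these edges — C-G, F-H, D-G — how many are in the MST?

2

Sort edges by weight, then run Kruskal:
F-H (1): add — endpoints in different components.
F-G (2): add — endpoints in different components.
E-F (3): add — endpoints in different components.
B-G (4): add — endpoints in different components.
A-G (5): add — endpoints in different components.
B-I (6): add — endpoints in different components.
D-G (8): add — endpoints in different components.
D-E (10): skip — D and E already connected.
C-E (11): add — endpoints in different components.
MST edge set: {F-H, F-G, E-F, B-G, A-G, B-I, D-G, C-E}.
Of the listed edges, {F-H, D-G} are in the MST → 2.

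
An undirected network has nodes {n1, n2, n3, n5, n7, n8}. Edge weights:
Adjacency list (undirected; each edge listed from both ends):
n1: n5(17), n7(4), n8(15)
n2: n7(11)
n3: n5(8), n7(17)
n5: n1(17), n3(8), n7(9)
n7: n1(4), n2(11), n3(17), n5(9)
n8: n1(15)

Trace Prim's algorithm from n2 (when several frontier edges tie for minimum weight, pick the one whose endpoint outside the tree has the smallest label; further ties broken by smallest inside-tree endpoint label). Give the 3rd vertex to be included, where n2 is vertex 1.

n1

Grow the tree from n2 using Prim:
Step 1: frontier [n2-n7 11] → take n2-n7 (11); add n7.
Step 2: frontier [n1-n7 4, n5-n7 9, n3-n7 17] → take n1-n7 (4); add n1.
Step 3: frontier [n1-n8 15, n1-n5 17, n5-n7 9, n3-n7 17] → take n5-n7 (9); add n5.
Step 4: frontier [n1-n8 15, n3-n5 8, n3-n7 17] → take n3-n5 (8); add n3.
Step 5: frontier [n1-n8 15] → take n1-n8 (15); add n8.
Vertex order: n2, n7, n1, n5, n3, n8. The 3rd vertex is n1.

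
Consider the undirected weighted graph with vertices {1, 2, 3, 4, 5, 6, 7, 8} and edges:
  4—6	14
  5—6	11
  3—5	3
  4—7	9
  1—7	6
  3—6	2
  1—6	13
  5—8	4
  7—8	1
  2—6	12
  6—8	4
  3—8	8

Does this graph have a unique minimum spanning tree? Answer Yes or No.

Kruskal: consider edges lightest-first.
7—8 (1): add — endpoints in different components.
3—6 (2): add — endpoints in different components.
3—5 (3): add — endpoints in different components.
5—8 (4): add — endpoints in different components.
6—8 (4): skip — 6 and 8 already connected.
1—7 (6): add — endpoints in different components.
3—8 (8): skip — 3 and 8 already connected.
4—7 (9): add — endpoints in different components.
5—6 (11): skip — 5 and 6 already connected.
2—6 (12): add — endpoints in different components.
Non-tree edge 6—8 has weight 4, equal to the heaviest edge on its tree cycle — swapping gives another MST of the same weight. Not unique.

No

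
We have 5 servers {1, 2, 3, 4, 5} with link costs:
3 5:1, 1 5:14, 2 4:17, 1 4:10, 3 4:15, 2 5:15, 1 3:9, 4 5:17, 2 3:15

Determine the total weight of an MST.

Prim's algorithm from 2:
Step 1: frontier [2 3 15, 2 5 15, 2 4 17] → take 2 3 (15); add 3.
Step 2: frontier [2 5 15, 2 4 17, 3 5 1, 1 3 9, 3 4 15] → take 3 5 (1); add 5.
Step 3: frontier [2 4 17, 1 3 9, 3 4 15, 1 5 14, 4 5 17] → take 1 3 (9); add 1.
Step 4: frontier [1 4 10, 2 4 17, 3 4 15, 4 5 17] → take 1 4 (10); add 4.
MST edges: 2 3, 3 5, 1 3, 1 4; total weight 15+1+9+10 = 35.

35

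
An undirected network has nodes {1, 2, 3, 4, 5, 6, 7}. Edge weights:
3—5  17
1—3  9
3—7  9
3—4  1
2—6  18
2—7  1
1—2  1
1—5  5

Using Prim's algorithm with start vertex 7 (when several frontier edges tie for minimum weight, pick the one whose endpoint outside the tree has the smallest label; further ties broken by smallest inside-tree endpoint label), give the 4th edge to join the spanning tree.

1-3

Prim, starting at 7.
Step 1: frontier [2—7 1, 3—7 9] → take 2—7 (1); add 2.
Step 2: frontier [1—2 1, 2—6 18, 3—7 9] → take 1—2 (1); add 1.
Step 3: frontier [1—5 5, 1—3 9, 2—6 18, 3—7 9] → take 1—5 (5); add 5.
Step 4: frontier [1—3 9, 2—6 18, 3—5 17, 3—7 9] → take 1—3 (9); add 3.
Step 5: frontier [2—6 18, 3—4 1] → take 3—4 (1); add 4.
Step 6: frontier [2—6 18] → take 2—6 (18); add 6.
The 4th edge added is 1—3.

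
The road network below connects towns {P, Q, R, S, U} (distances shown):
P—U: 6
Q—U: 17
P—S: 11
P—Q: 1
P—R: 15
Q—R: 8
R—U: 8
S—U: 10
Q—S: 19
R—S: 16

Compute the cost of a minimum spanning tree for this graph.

25

Prim's algorithm from R:
Step 1: cheapest edge leaving the tree is Q—R (8); add Q.
Step 2: cheapest edge leaving the tree is P—Q (1); add P.
Step 3: cheapest edge leaving the tree is P—U (6); add U.
Step 4: cheapest edge leaving the tree is S—U (10); add S.
MST edges: Q—R, P—Q, P—U, S—U; total weight 8+1+6+10 = 25.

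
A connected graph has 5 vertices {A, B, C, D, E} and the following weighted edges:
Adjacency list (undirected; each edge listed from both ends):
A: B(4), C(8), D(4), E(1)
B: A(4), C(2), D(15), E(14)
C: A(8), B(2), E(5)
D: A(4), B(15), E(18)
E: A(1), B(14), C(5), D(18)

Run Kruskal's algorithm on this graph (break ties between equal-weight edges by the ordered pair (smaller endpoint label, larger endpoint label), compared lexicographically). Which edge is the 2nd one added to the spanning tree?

Sort edges by weight, then run Kruskal:
A—E (1): add. Components now {A,E} {B} {C} {D}
B—C (2): add. Components now {A,E} {B,C} {D}
A—B (4): add. Components now {A,B,C,E} {D}
A—D (4): add. Components now {A,B,C,D,E}
The 2nd edge added is B—C.

B-C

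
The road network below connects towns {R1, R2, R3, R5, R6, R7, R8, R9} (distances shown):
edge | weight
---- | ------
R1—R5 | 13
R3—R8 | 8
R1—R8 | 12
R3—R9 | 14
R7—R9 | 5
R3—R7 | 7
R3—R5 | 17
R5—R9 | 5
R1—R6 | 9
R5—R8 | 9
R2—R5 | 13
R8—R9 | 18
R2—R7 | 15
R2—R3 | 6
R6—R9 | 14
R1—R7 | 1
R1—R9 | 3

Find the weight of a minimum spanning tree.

39

Sort edges by weight, then run Kruskal:
R1—R7 (1): add — endpoints in different components.
R1—R9 (3): add — endpoints in different components.
R5—R9 (5): add — endpoints in different components.
R7—R9 (5): skip — R7 and R9 already connected.
R2—R3 (6): add — endpoints in different components.
R3—R7 (7): add — endpoints in different components.
R3—R8 (8): add — endpoints in different components.
R1—R6 (9): add — endpoints in different components.
MST edges: R1—R7, R1—R9, R5—R9, R2—R3, R3—R7, R3—R8, R1—R6; total weight 1+3+5+6+7+8+9 = 39.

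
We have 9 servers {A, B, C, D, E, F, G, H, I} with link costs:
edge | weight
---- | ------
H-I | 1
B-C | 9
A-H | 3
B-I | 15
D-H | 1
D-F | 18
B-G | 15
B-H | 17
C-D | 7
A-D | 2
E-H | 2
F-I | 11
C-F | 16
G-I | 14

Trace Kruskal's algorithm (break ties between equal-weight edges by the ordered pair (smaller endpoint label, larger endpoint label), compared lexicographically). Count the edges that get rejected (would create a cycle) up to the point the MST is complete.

1

Kruskal: consider edges lightest-first.
D-H (1): add — endpoints in different components.
H-I (1): add — endpoints in different components.
A-D (2): add — endpoints in different components.
E-H (2): add — endpoints in different components.
A-H (3): skip — A and H already connected.
C-D (7): add — endpoints in different components.
B-C (9): add — endpoints in different components.
F-I (11): add — endpoints in different components.
G-I (14): add — endpoints in different components.
Edges rejected before the tree was complete: 1.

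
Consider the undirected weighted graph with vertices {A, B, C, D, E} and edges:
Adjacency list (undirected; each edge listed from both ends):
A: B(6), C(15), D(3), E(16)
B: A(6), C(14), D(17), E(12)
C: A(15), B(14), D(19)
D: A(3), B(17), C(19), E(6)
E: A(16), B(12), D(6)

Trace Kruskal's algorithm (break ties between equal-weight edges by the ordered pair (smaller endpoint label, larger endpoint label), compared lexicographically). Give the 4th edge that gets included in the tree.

Kruskal's algorithm — process edges by increasing weight (ties by edge label):
A–D (3): add. Components now {A,D} {B} {C} {E}
A–B (6): add. Components now {A,B,D} {C} {E}
D–E (6): add. Components now {A,B,D,E} {C}
B–E (12): skip — B and E already connected.
B–C (14): add. Components now {A,B,C,D,E}
The 4th edge added is B–C.

B-C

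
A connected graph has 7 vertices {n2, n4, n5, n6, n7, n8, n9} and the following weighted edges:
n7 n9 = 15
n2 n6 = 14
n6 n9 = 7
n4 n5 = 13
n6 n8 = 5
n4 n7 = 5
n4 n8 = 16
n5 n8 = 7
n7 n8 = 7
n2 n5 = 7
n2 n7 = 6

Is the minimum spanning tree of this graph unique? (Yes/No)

Sort edges by weight, then run Kruskal:
n4 n7 (5): add — endpoints in different components.
n6 n8 (5): add — endpoints in different components.
n2 n7 (6): add — endpoints in different components.
n2 n5 (7): add — endpoints in different components.
n5 n8 (7): add — endpoints in different components.
n6 n9 (7): add — endpoints in different components.
Non-tree edge n7 n8 has weight 7, equal to the heaviest edge on its tree cycle — swapping gives another MST of the same weight. Not unique.

No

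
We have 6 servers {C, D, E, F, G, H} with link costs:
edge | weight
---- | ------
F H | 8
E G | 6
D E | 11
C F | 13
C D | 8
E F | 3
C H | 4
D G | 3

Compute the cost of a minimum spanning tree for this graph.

24

Sort edges by weight, then run Kruskal:
D G (3): add — endpoints in different components.
E F (3): add — endpoints in different components.
C H (4): add — endpoints in different components.
E G (6): add — endpoints in different components.
C D (8): add — endpoints in different components.
MST edges: D G, E F, C H, E G, C D; total weight 3+3+4+6+8 = 24.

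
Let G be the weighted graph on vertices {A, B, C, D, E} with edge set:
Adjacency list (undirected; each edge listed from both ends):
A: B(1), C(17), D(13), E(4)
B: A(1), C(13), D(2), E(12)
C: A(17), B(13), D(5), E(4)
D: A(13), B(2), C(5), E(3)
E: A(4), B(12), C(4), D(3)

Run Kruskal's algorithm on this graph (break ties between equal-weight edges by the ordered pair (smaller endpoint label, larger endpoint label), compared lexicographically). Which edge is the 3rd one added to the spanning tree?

Kruskal: consider edges lightest-first.
A B (1): add. Components now {A,B} {C} {D} {E}
B D (2): add. Components now {A,B,D} {C} {E}
D E (3): add. Components now {A,B,D,E} {C}
A E (4): skip — A and E already connected.
C E (4): add. Components now {A,B,C,D,E}
The 3rd edge added is D E.

D-E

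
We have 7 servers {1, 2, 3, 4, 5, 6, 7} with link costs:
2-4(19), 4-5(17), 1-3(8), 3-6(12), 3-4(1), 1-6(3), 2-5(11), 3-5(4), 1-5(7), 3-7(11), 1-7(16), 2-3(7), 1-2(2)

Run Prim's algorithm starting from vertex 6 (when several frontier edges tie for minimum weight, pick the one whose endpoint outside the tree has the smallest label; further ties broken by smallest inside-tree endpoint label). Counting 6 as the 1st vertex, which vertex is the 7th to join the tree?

Prim's algorithm from 6:
Step 1: cheapest edge leaving the tree is 1-6 (3); add 1.
Step 2: cheapest edge leaving the tree is 1-2 (2); add 2.
Step 3: cheapest edge leaving the tree is 2-3 (7); add 3.
Step 4: cheapest edge leaving the tree is 3-4 (1); add 4.
Step 5: cheapest edge leaving the tree is 3-5 (4); add 5.
Step 6: cheapest edge leaving the tree is 3-7 (11); add 7.
Vertex order: 6, 1, 2, 3, 4, 5, 7. The 7th vertex is 7.

7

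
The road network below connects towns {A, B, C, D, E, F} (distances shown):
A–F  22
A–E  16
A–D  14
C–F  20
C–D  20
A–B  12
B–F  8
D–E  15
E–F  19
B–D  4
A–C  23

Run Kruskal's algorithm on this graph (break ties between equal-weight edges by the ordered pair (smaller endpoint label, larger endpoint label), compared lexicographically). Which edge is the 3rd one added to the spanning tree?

A-B

Kruskal: consider edges lightest-first.
B–D (4): add — endpoints in different components.
B–F (8): add — endpoints in different components.
A–B (12): add — endpoints in different components.
A–D (14): skip — A and D already connected.
D–E (15): add — endpoints in different components.
A–E (16): skip — A and E already connected.
E–F (19): skip — E and F already connected.
C–D (20): add — endpoints in different components.
The 3rd edge added is A–B.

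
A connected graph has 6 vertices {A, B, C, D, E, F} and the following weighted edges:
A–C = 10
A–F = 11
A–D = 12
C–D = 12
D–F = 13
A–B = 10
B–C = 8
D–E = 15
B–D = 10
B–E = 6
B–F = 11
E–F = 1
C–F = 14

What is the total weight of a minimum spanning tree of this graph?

Prim, starting at C.
Step 1: frontier [B–C 8, A–C 10, C–D 12, C–F 14] → take B–C (8); add B.
Step 2: frontier [B–E 6, A–B 10, B–D 10, B–F 11, A–C 10, C–D 12, C–F 14] → take B–E (6); add E.
Step 3: frontier [A–B 10, B–D 10, B–F 11, A–C 10, C–D 12, C–F 14, E–F 1, D–E 15] → take E–F (1); add F.
Step 4: frontier [A–B 10, B–D 10, A–C 10, C–D 12, D–E 15, A–F 11, D–F 13] → take A–B (10); add A.
Step 5: frontier [A–D 12, B–D 10, C–D 12, D–E 15, D–F 13] → take B–D (10); add D.
MST edges: B–C, B–E, E–F, A–B, B–D; total weight 8+6+1+10+10 = 35.

35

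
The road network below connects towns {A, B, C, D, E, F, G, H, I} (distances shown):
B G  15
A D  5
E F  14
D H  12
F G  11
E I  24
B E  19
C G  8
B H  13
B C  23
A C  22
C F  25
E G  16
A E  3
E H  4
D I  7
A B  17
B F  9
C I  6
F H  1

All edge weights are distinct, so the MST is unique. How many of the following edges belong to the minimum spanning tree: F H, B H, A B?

1

Sort edges by weight, then run Kruskal:
F H (1): add — endpoints in different components.
A E (3): add — endpoints in different components.
E H (4): add — endpoints in different components.
A D (5): add — endpoints in different components.
C I (6): add — endpoints in different components.
D I (7): add — endpoints in different components.
C G (8): add — endpoints in different components.
B F (9): add — endpoints in different components.
MST edge set: {F H, A E, E H, A D, C I, D I, C G, B F}.
Of the listed edges, {F H} are in the MST → 1.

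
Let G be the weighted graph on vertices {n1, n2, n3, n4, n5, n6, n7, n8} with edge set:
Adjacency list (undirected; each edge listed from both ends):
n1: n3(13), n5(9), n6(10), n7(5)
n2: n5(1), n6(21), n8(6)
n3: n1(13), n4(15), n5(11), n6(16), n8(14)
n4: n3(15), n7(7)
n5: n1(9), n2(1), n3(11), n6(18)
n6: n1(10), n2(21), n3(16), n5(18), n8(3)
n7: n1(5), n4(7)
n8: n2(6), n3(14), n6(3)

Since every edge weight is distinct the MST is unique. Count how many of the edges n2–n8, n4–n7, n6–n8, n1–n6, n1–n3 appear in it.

3

Kruskal: consider edges lightest-first.
n2–n5 (1): add — endpoints in different components.
n6–n8 (3): add — endpoints in different components.
n1–n7 (5): add — endpoints in different components.
n2–n8 (6): add — endpoints in different components.
n4–n7 (7): add — endpoints in different components.
n1–n5 (9): add — endpoints in different components.
n1–n6 (10): skip — n6 and n1 already connected.
n3–n5 (11): add — endpoints in different components.
MST edge set: {n2–n5, n6–n8, n1–n7, n2–n8, n4–n7, n1–n5, n3–n5}.
Of the listed edges, {n2–n8, n4–n7, n6–n8} are in the MST → 3.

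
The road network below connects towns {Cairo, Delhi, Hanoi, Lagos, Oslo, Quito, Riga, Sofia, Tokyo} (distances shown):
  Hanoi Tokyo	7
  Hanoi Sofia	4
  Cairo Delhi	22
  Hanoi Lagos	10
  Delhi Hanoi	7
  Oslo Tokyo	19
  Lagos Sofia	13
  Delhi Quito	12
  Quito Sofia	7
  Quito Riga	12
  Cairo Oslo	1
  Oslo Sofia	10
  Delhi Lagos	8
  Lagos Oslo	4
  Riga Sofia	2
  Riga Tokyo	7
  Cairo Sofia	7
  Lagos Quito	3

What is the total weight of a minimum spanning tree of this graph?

35

Prim's algorithm from Quito:
Step 1: cheapest edge leaving the tree is Lagos Quito (3); add Lagos.
Step 2: cheapest edge leaving the tree is Lagos Oslo (4); add Oslo.
Step 3: cheapest edge leaving the tree is Cairo Oslo (1); add Cairo.
Step 4: cheapest edge leaving the tree is Cairo Sofia (7); add Sofia.
Step 5: cheapest edge leaving the tree is Riga Sofia (2); add Riga.
Step 6: cheapest edge leaving the tree is Hanoi Sofia (4); add Hanoi.
Step 7: cheapest edge leaving the tree is Delhi Hanoi (7); add Delhi.
Step 8: cheapest edge leaving the tree is Hanoi Tokyo (7); add Tokyo.
MST edges: Lagos Quito, Lagos Oslo, Cairo Oslo, Cairo Sofia, Riga Sofia, Hanoi Sofia, Delhi Hanoi, Hanoi Tokyo; total weight 3+4+1+7+2+4+7+7 = 35.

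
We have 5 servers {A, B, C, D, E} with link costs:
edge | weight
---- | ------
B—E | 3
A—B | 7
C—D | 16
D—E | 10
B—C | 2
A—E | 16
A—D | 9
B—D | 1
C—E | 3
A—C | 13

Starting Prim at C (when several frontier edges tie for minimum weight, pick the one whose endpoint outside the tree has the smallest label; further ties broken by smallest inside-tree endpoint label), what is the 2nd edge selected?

Grow the tree from C using Prim:
Step 1: frontier [B—C 2, C—E 3, A—C 13, C—D 16] → take B—C (2); add B.
Step 2: frontier [B—D 1, B—E 3, A—B 7, C—E 3, A—C 13, C—D 16] → take B—D (1); add D.
Step 3: frontier [B—E 3, A—B 7, C—E 3, A—C 13, A—D 9, D—E 10] → take B—E (3); add E.
Step 4: frontier [A—B 7, A—C 13, A—D 9, A—E 16] → take A—B (7); add A.
The 2nd edge added is B—D.

B-D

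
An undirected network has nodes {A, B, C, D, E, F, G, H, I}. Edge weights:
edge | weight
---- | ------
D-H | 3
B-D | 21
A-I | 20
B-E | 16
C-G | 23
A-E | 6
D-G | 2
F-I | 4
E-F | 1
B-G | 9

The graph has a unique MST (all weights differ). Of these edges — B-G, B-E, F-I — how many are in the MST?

3

Sort edges by weight, then run Kruskal:
E-F (1): add — endpoints in different components.
D-G (2): add — endpoints in different components.
D-H (3): add — endpoints in different components.
F-I (4): add — endpoints in different components.
A-E (6): add — endpoints in different components.
B-G (9): add — endpoints in different components.
B-E (16): add — endpoints in different components.
A-I (20): skip — A and I already connected.
B-D (21): skip — B and D already connected.
C-G (23): add — endpoints in different components.
MST edge set: {E-F, D-G, D-H, F-I, A-E, B-G, B-E, C-G}.
Of the listed edges, {B-G, B-E, F-I} are in the MST → 3.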